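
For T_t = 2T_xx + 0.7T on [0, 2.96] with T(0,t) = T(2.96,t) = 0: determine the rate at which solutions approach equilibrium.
Eigenvalues: λₙ = 2n²π²/2.96² - 0.7.
First three modes:
  n=1: λ₁ = 2π²/2.96² - 0.7 ≈ 1.553
  n=2: λ₂ = 8π²/2.96² - 0.7 ≈ 8.312
  n=3: λ₃ = 18π²/2.96² - 0.7 ≈ 19.576
Since 2π²/2.96² ≈ 2.253 > 0.7, all λₙ > 0.
The n=1 mode decays slowest → dominates as t → ∞.
Asymptotic: T ~ c₁ sin(πx/2.96) e^{-λ₁t} with decay rate λ₁ ≈ 1.553.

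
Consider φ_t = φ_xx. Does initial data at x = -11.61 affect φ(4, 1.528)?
Yes, for any finite x. The heat equation has infinite propagation speed, so all initial data affects all points at any t > 0.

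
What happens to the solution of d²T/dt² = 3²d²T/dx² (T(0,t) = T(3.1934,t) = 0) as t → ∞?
T oscillates (no decay). Energy is conserved; the solution oscillates indefinitely as standing waves.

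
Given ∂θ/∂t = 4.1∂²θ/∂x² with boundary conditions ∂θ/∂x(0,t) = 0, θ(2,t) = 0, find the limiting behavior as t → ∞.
θ → 0. Heat escapes through the Dirichlet boundary.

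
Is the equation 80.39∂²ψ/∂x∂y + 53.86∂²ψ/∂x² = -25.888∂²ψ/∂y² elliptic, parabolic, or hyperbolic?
Rewriting in standard form: 53.86∂²ψ/∂x² + 80.39∂²ψ/∂x∂y + 25.888∂²ψ/∂y² = 0. Computing B² - 4AC with A = 53.86, B = 80.39, C = 25.888: discriminant = 885.24138 (positive). Answer: hyperbolic.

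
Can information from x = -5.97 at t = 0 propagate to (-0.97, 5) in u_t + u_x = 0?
Yes. The characteristic through (-0.97, 5) passes through x = -5.97.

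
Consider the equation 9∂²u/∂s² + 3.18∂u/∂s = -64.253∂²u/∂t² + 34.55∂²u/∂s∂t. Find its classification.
Rewriting in standard form: 9∂²u/∂s² - 34.55∂²u/∂s∂t + 64.253∂²u/∂t² + 3.18∂u/∂s = 0. Elliptic. (A = 9, B = -34.55, C = 64.253 gives B² - 4AC = -1119.4055.)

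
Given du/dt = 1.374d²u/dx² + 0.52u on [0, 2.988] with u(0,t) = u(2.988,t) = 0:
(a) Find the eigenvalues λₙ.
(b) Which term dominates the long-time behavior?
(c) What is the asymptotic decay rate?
Eigenvalues: λₙ = 1.374n²π²/2.988² - 0.52.
First three modes:
  n=1: λ₁ = 1.374π²/2.988² - 0.52 ≈ 0.999
  n=2: λ₂ = 5.496π²/2.988² - 0.52 ≈ 5.556
  n=3: λ₃ = 12.366π²/2.988² - 0.52 ≈ 13.15
Since 1.374π²/2.988² ≈ 1.519 > 0.52, all λₙ > 0.
The n=1 mode decays slowest → dominates as t → ∞.
Asymptotic: u ~ c₁ sin(πx/2.988) e^{-λ₁t} with decay rate λ₁ ≈ 0.999.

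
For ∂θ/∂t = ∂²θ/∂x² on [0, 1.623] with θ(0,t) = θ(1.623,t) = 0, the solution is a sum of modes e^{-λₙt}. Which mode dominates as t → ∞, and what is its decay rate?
Eigenvalues: λₙ = n²π²/1.623².
First three modes:
  n=1: λ₁ = π²/1.623² ≈ 3.747
  n=2: λ₂ = 4π²/1.623² ≈ 14.987 (4× faster decay)
  n=3: λ₃ = 9π²/1.623² ≈ 33.721 (9× faster decay)
As t → ∞, higher modes decay exponentially faster. The n=1 mode dominates: θ ~ c₁ sin(πx/1.623) e^{-λ₁t}.
Decay rate: λ₁ = π²/1.623² ≈ 3.747.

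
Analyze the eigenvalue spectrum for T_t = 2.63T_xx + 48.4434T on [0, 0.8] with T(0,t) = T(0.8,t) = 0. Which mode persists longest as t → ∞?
Eigenvalues: λₙ = 2.63n²π²/0.8² - 48.4434.
First three modes:
  n=1: λ₁ = 2.63π²/0.8² - 48.4434 ≈ -7.885
  n=2: λ₂ = 10.52π²/0.8² - 48.4434 ≈ 113.788
  n=3: λ₃ = 23.67π²/0.8² - 48.4434 ≈ 316.578
Since 2.63π²/0.8² ≈ 40.558 < 48.4434, λ₁ < 0.
The n=1 mode grows fastest (−λₙ is largest for n=1) → dominates.
Asymptotic: T ~ c₁ sin(πx/0.8) e^{7.885t} (exponential growth at rate −λ₁ ≈ 7.885).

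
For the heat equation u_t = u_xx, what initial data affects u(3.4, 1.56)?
The entire real line. The heat equation has infinite propagation speed: any initial disturbance instantly affects all points (though exponentially small far away).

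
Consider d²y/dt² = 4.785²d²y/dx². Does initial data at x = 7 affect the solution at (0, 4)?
Yes. The domain of dependence is [-19.14, 19.14], and 7 ∈ [-19.14, 19.14].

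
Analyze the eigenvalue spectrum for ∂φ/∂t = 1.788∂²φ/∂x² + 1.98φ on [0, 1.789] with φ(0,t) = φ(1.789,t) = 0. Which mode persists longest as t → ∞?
Eigenvalues: λₙ = 1.788n²π²/1.789² - 1.98.
First three modes:
  n=1: λ₁ = 1.788π²/1.789² - 1.98 ≈ 3.534
  n=2: λ₂ = 7.152π²/1.789² - 1.98 ≈ 20.075
  n=3: λ₃ = 16.092π²/1.789² - 1.98 ≈ 47.644
Since 1.788π²/1.789² ≈ 5.514 > 1.98, all λₙ > 0.
The n=1 mode decays slowest → dominates as t → ∞.
Asymptotic: φ ~ c₁ sin(πx/1.789) e^{-λ₁t} with decay rate λ₁ ≈ 3.534.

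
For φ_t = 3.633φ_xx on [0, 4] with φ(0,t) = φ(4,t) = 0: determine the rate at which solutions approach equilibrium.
Eigenvalues: λₙ = 3.633n²π²/4².
First three modes:
  n=1: λ₁ = 3.633π²/4² ≈ 2.241
  n=2: λ₂ = 14.532π²/4² ≈ 8.964 (4× faster decay)
  n=3: λ₃ = 32.697π²/4² ≈ 20.169 (9× faster decay)
As t → ∞, higher modes decay exponentially faster. The n=1 mode dominates: φ ~ c₁ sin(πx/4) e^{-λ₁t}.
Decay rate: λ₁ = 3.633π²/4² ≈ 2.241.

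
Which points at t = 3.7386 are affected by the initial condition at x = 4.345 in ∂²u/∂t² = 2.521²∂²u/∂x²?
Domain of influence: [-5.0800106, 13.7700106]. Data at x = 4.345 spreads outward at speed 2.521.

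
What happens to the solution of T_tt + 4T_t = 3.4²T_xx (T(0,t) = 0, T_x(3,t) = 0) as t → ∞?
T → 0. Damping (γ=4) dissipates energy; oscillations decay exponentially.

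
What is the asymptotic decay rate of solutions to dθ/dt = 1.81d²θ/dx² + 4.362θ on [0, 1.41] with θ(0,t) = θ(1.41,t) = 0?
Eigenvalues: λₙ = 1.81n²π²/1.41² - 4.362.
First three modes:
  n=1: λ₁ = 1.81π²/1.41² - 4.362 ≈ 4.623
  n=2: λ₂ = 7.24π²/1.41² - 4.362 ≈ 31.58
  n=3: λ₃ = 16.29π²/1.41² - 4.362 ≈ 76.507
Since 1.81π²/1.41² ≈ 8.985 > 4.362, all λₙ > 0.
The n=1 mode decays slowest → dominates as t → ∞.
Asymptotic: θ ~ c₁ sin(πx/1.41) e^{-λ₁t} with decay rate λ₁ ≈ 4.623.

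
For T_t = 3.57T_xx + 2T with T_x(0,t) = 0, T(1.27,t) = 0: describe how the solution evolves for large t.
T → 0. Diffusion dominates reaction (r=2 < κπ²/(4L²)≈5.46); solution decays.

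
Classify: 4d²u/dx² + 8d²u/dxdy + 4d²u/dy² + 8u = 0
Parabolic (discriminant = 0).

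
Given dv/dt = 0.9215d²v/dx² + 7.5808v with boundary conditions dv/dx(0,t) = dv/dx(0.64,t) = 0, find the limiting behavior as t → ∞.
v grows unboundedly. With Neumann BCs the constant mode has diffusion eigenvalue 0, so any r > 0 makes it grow like e^(7.5808t); solution grows exponentially.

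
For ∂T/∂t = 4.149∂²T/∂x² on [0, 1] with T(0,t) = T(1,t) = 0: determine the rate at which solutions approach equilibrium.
Eigenvalues: λₙ = 4.149n²π².
First three modes:
  n=1: λ₁ = 4.149π² ≈ 40.949
  n=2: λ₂ = 16.596π² ≈ 163.796 (4× faster decay)
  n=3: λ₃ = 37.341π² ≈ 368.541 (9× faster decay)
As t → ∞, higher modes decay exponentially faster. The n=1 mode dominates: T ~ c₁ sin(πx) e^{-λ₁t}.
Decay rate: λ₁ = 4.149π² ≈ 40.949.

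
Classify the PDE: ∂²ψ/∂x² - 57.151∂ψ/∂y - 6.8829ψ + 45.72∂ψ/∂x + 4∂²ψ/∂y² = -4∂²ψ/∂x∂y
Rewriting in standard form: ∂²ψ/∂x² + 4∂²ψ/∂x∂y + 4∂²ψ/∂y² + 45.72∂ψ/∂x - 57.151∂ψ/∂y - 6.8829ψ = 0. A = 1, B = 4, C = 4. Discriminant B² - 4AC = 0. Since 0 = 0, parabolic.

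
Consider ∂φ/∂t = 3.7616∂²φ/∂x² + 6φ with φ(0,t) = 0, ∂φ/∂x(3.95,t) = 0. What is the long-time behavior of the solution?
As t → ∞, φ grows unboundedly. Reaction dominates diffusion (r=6 > κπ²/(4L²)≈0.59); solution grows exponentially.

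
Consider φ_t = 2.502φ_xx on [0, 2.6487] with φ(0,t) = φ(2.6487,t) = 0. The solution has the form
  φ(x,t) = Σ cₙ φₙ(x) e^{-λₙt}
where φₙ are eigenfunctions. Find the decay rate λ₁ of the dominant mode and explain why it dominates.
Eigenvalues: λₙ = 2.502n²π²/2.6487².
First three modes:
  n=1: λ₁ = 2.502π²/2.6487² ≈ 3.52
  n=2: λ₂ = 10.008π²/2.6487² ≈ 14.079 (4× faster decay)
  n=3: λ₃ = 22.518π²/2.6487² ≈ 31.678 (9× faster decay)
As t → ∞, higher modes decay exponentially faster. The n=1 mode dominates: φ ~ c₁ sin(πx/2.6487) e^{-λ₁t}.
Decay rate: λ₁ = 2.502π²/2.6487² ≈ 3.52.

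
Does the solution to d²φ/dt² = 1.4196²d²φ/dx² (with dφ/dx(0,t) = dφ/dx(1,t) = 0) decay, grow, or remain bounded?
φ oscillates about a mean that drifts linearly in t (generically unbounded; no decay). There is no damping, so the nonconstant modes persist as standing waves (energy conserved, no decay). But with Neumann conditions at both ends the constant mode has eigenvalue 0: the spatial mean M(t) of φ satisfies M'' = 0, so M(t) = M(0) + M'(0)·t. Unless the initial velocity has zero mean (∫φ_t(x,0)dx = 0), the solution grows linearly in t (unbounded, though not exponentially); if it does have zero mean, the solution stays bounded and simply oscillates.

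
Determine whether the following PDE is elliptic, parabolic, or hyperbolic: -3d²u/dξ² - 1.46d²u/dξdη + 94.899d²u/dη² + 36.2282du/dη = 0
Coefficients: A = -3, B = -1.46, C = 94.899. B² - 4AC = 1140.9196, which is positive, so the equation is hyperbolic.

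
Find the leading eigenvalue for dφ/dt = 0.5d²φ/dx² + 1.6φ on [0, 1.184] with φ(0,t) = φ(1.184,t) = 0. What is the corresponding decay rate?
Eigenvalues: λₙ = 0.5n²π²/1.184² - 1.6.
First three modes:
  n=1: λ₁ = 0.5π²/1.184² - 1.6 ≈ 1.92
  n=2: λ₂ = 2π²/1.184² - 1.6 ≈ 12.481
  n=3: λ₃ = 4.5π²/1.184² - 1.6 ≈ 30.082
Since 0.5π²/1.184² ≈ 3.52 > 1.6, all λₙ > 0.
The n=1 mode decays slowest → dominates as t → ∞.
Asymptotic: φ ~ c₁ sin(πx/1.184) e^{-λ₁t} with decay rate λ₁ ≈ 1.92.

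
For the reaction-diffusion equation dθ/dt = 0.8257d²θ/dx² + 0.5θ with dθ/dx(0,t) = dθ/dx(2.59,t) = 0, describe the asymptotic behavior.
θ grows unboundedly. With Neumann BCs the constant mode has diffusion eigenvalue 0, so any r > 0 makes it grow like e^(0.5t); solution grows exponentially.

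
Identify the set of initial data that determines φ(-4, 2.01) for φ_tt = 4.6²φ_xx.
Domain of dependence: [-13.246, 5.246]. Signals travel at speed 4.6, so data within |x - -4| ≤ 4.6·2.01 = 9.246 can reach the point.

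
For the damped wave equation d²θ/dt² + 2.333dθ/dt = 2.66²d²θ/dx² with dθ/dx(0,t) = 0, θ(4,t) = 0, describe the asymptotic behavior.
θ → 0. Damping (γ=2.333) dissipates energy; oscillations decay exponentially.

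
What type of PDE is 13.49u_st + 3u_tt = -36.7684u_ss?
Rewriting in standard form: 36.7684u_ss + 13.49u_st + 3u_tt = 0. With A = 36.7684, B = 13.49, C = 3, the discriminant is -259.2407. This is an elliptic PDE.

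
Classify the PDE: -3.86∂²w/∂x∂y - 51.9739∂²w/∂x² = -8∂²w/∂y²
Rewriting in standard form: -51.9739∂²w/∂x² - 3.86∂²w/∂x∂y + 8∂²w/∂y² = 0. A = -51.9739, B = -3.86, C = 8. Discriminant B² - 4AC = 1678.0644. Since 1678.0644 > 0, hyperbolic.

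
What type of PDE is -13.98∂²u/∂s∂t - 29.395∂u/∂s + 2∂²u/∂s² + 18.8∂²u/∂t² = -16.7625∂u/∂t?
Rewriting in standard form: 2∂²u/∂s² - 13.98∂²u/∂s∂t + 18.8∂²u/∂t² - 29.395∂u/∂s + 16.7625∂u/∂t = 0. With A = 2, B = -13.98, C = 18.8, the discriminant is 45.0404. This is a hyperbolic PDE.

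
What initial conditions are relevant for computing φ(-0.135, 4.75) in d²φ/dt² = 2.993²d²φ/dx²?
Domain of dependence: [-14.35175, 14.08175]. Signals travel at speed 2.993, so data within |x - -0.135| ≤ 2.993·4.75 = 14.21675 can reach the point.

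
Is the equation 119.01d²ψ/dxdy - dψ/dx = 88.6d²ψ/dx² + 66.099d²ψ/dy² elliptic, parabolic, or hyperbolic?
Rewriting in standard form: -88.6d²ψ/dx² + 119.01d²ψ/dxdy - 66.099d²ψ/dy² - dψ/dx = 0. Computing B² - 4AC with A = -88.6, B = 119.01, C = -66.099: discriminant = -9262.1055 (negative). Answer: elliptic.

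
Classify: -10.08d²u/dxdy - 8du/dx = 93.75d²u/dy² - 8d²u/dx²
Rewriting in standard form: 8d²u/dx² - 10.08d²u/dxdy - 93.75d²u/dy² - 8du/dx = 0. Hyperbolic (discriminant = 3101.6064).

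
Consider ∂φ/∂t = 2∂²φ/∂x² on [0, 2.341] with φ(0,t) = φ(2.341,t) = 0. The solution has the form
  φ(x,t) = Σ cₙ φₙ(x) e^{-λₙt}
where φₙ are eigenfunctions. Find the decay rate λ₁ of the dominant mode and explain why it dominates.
Eigenvalues: λₙ = 2n²π²/2.341².
First three modes:
  n=1: λ₁ = 2π²/2.341² ≈ 3.602
  n=2: λ₂ = 8π²/2.341² ≈ 14.407 (4× faster decay)
  n=3: λ₃ = 18π²/2.341² ≈ 32.417 (9× faster decay)
As t → ∞, higher modes decay exponentially faster. The n=1 mode dominates: φ ~ c₁ sin(πx/2.341) e^{-λ₁t}.
Decay rate: λ₁ = 2π²/2.341² ≈ 3.602.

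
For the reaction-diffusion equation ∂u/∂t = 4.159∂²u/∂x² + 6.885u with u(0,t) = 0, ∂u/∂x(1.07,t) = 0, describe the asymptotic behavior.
u → 0. Diffusion dominates reaction (r=6.885 < κπ²/(4L²)≈8.96); solution decays.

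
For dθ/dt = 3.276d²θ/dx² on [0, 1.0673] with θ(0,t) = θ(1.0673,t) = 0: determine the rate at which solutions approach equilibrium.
Eigenvalues: λₙ = 3.276n²π²/1.0673².
First three modes:
  n=1: λ₁ = 3.276π²/1.0673² ≈ 28.384
  n=2: λ₂ = 13.104π²/1.0673² ≈ 113.535 (4× faster decay)
  n=3: λ₃ = 29.484π²/1.0673² ≈ 255.454 (9× faster decay)
As t → ∞, higher modes decay exponentially faster. The n=1 mode dominates: θ ~ c₁ sin(πx/1.0673) e^{-λ₁t}.
Decay rate: λ₁ = 3.276π²/1.0673² ≈ 28.384.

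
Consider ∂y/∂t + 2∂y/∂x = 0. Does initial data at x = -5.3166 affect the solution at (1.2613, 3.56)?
No. Only data at x = -5.8587 affects (1.2613, 3.56). Advection has one-way propagation along characteristics.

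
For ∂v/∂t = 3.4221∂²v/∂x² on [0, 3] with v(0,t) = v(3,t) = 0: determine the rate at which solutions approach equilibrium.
Eigenvalues: λₙ = 3.4221n²π²/3².
First three modes:
  n=1: λ₁ = 3.4221π²/3² ≈ 3.753
  n=2: λ₂ = 13.6884π²/3² ≈ 15.011 (4× faster decay)
  n=3: λ₃ = 30.7989π²/3² ≈ 33.775 (9× faster decay)
As t → ∞, higher modes decay exponentially faster. The n=1 mode dominates: v ~ c₁ sin(πx/3) e^{-λ₁t}.
Decay rate: λ₁ = 3.4221π²/3² ≈ 3.753.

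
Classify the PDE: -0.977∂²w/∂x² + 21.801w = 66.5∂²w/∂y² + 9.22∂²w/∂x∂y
Rewriting in standard form: -0.977∂²w/∂x² - 9.22∂²w/∂x∂y - 66.5∂²w/∂y² + 21.801w = 0. A = -0.977, B = -9.22, C = -66.5. Discriminant B² - 4AC = -174.8736. Since -174.8736 < 0, elliptic.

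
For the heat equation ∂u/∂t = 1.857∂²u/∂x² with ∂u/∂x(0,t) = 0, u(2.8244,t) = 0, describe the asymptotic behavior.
u → 0. Heat escapes through the Dirichlet boundary.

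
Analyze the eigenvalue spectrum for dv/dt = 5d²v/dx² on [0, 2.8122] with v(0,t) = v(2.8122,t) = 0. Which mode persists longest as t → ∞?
Eigenvalues: λₙ = 5n²π²/2.8122².
First three modes:
  n=1: λ₁ = 5π²/2.8122² ≈ 6.24
  n=2: λ₂ = 20π²/2.8122² ≈ 24.96 (4× faster decay)
  n=3: λ₃ = 45π²/2.8122² ≈ 56.159 (9× faster decay)
As t → ∞, higher modes decay exponentially faster. The n=1 mode dominates: v ~ c₁ sin(πx/2.8122) e^{-λ₁t}.
Decay rate: λ₁ = 5π²/2.8122² ≈ 6.24.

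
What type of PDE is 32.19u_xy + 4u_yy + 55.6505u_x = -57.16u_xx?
Rewriting in standard form: 57.16u_xx + 32.19u_xy + 4u_yy + 55.6505u_x = 0. With A = 57.16, B = 32.19, C = 4, the discriminant is 121.6361. This is a hyperbolic PDE.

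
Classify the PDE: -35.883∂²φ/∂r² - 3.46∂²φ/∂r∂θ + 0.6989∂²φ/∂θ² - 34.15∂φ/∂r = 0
A = -35.883, B = -3.46, C = 0.6989. Discriminant B² - 4AC = 112.2861148. Since 112.2861148 > 0, hyperbolic.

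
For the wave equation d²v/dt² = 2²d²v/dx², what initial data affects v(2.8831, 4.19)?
Domain of dependence: [-5.4969, 11.2631]. Signals travel at speed 2, so data within |x - 2.8831| ≤ 2·4.19 = 8.38 can reach the point.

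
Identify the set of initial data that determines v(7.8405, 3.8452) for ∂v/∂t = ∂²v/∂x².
The entire real line. The heat equation has infinite propagation speed: any initial disturbance instantly affects all points (though exponentially small far away).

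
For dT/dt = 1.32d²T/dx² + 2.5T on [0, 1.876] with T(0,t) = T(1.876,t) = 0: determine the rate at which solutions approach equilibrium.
Eigenvalues: λₙ = 1.32n²π²/1.876² - 2.5.
First three modes:
  n=1: λ₁ = 1.32π²/1.876² - 2.5 ≈ 1.202
  n=2: λ₂ = 5.28π²/1.876² - 2.5 ≈ 12.307
  n=3: λ₃ = 11.88π²/1.876² - 2.5 ≈ 30.816
Since 1.32π²/1.876² ≈ 3.702 > 2.5, all λₙ > 0.
The n=1 mode decays slowest → dominates as t → ∞.
Asymptotic: T ~ c₁ sin(πx/1.876) e^{-λ₁t} with decay rate λ₁ ≈ 1.202.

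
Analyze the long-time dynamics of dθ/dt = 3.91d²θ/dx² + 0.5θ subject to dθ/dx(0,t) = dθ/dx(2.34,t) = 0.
Long-time behavior: θ grows unboundedly. With Neumann BCs the constant mode has diffusion eigenvalue 0, so any r > 0 makes it grow like e^(0.5t); solution grows exponentially.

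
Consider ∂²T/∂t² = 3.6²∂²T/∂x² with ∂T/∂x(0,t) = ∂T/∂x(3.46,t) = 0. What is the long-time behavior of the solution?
As t → ∞, T oscillates about a mean that drifts linearly in t (generically unbounded; no decay). There is no damping, so the nonconstant modes persist as standing waves (energy conserved, no decay). But with Neumann conditions at both ends the constant mode has eigenvalue 0: the spatial mean M(t) of T satisfies M'' = 0, so M(t) = M(0) + M'(0)·t. Unless the initial velocity has zero mean (∫T_t(x,0)dx = 0), the solution grows linearly in t (unbounded, though not exponentially); if it does have zero mean, the solution stays bounded and simply oscillates.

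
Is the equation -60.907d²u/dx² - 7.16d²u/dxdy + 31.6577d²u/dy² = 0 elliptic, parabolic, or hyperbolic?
Computing B² - 4AC with A = -60.907, B = -7.16, C = 31.6577: discriminant = 7763.9677356 (positive). Answer: hyperbolic.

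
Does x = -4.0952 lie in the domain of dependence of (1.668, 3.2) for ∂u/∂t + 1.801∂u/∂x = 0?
Yes. The characteristic through (1.668, 3.2) passes through x = -4.0952.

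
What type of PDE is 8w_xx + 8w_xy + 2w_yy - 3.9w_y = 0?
With A = 8, B = 8, C = 2, the discriminant is 0. This is a parabolic PDE.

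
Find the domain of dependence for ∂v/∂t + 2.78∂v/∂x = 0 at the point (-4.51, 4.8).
A single point: x = -17.854. The characteristic through (-4.51, 4.8) is x - 2.78t = const, so x = -4.51 - 2.78·4.8 = -17.854.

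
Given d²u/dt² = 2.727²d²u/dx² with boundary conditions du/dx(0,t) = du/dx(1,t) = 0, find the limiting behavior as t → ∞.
u oscillates about a mean that drifts linearly in t (generically unbounded; no decay). There is no damping, so the nonconstant modes persist as standing waves (energy conserved, no decay). But with Neumann conditions at both ends the constant mode has eigenvalue 0: the spatial mean M(t) of u satisfies M'' = 0, so M(t) = M(0) + M'(0)·t. Unless the initial velocity has zero mean (∫u_t(x,0)dx = 0), the solution grows linearly in t (unbounded, though not exponentially); if it does have zero mean, the solution stays bounded and simply oscillates.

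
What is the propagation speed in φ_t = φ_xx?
Infinite. The heat equation is parabolic, not hyperbolic, so disturbances propagate instantly.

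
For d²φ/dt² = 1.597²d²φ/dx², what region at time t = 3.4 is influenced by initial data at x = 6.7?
Domain of influence: [1.2702, 12.1298]. Data at x = 6.7 spreads outward at speed 1.597.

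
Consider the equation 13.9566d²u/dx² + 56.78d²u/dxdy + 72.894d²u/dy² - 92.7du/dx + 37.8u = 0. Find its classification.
Elliptic. (A = 13.9566, B = 56.78, C = 72.894 gives B² - 4AC = -845.4412016.)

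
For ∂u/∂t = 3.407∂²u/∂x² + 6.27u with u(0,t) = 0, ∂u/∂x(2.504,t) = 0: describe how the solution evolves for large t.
u grows unboundedly. Reaction dominates diffusion (r=6.27 > κπ²/(4L²)≈1.34); solution grows exponentially.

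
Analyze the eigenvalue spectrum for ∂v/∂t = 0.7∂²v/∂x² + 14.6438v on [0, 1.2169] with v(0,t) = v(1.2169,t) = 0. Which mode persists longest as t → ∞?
Eigenvalues: λₙ = 0.7n²π²/1.2169² - 14.6438.
First three modes:
  n=1: λ₁ = 0.7π²/1.2169² - 14.6438 ≈ -9.978
  n=2: λ₂ = 2.8π²/1.2169² - 14.6438 ≈ 4.018
  n=3: λ₃ = 6.3π²/1.2169² - 14.6438 ≈ 27.345
Since 0.7π²/1.2169² ≈ 4.665 < 14.6438, λ₁ < 0.
The n=1 mode grows fastest (−λₙ is largest for n=1) → dominates.
Asymptotic: v ~ c₁ sin(πx/1.2169) e^{9.978t} (exponential growth at rate −λ₁ ≈ 9.978).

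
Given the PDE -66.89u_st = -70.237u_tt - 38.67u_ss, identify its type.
Rewriting in standard form: 38.67u_ss - 66.89u_st + 70.237u_tt = 0. The second-order coefficients are A = 38.67, B = -66.89, C = 70.237. Since B² - 4AC = -6389.98706 < 0, this is an elliptic PDE.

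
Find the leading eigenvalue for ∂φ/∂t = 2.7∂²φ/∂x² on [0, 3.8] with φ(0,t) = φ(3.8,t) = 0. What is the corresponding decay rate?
Eigenvalues: λₙ = 2.7n²π²/3.8².
First three modes:
  n=1: λ₁ = 2.7π²/3.8² ≈ 1.845
  n=2: λ₂ = 10.8π²/3.8² ≈ 7.382 (4× faster decay)
  n=3: λ₃ = 24.3π²/3.8² ≈ 16.609 (9× faster decay)
As t → ∞, higher modes decay exponentially faster. The n=1 mode dominates: φ ~ c₁ sin(πx/3.8) e^{-λ₁t}.
Decay rate: λ₁ = 2.7π²/3.8² ≈ 1.845.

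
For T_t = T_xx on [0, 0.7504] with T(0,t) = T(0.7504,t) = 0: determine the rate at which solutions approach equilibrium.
Eigenvalues: λₙ = n²π²/0.7504².
First three modes:
  n=1: λ₁ = π²/0.7504² ≈ 17.527
  n=2: λ₂ = 4π²/0.7504² ≈ 70.109 (4× faster decay)
  n=3: λ₃ = 9π²/0.7504² ≈ 157.745 (9× faster decay)
As t → ∞, higher modes decay exponentially faster. The n=1 mode dominates: T ~ c₁ sin(πx/0.7504) e^{-λ₁t}.
Decay rate: λ₁ = π²/0.7504² ≈ 17.527.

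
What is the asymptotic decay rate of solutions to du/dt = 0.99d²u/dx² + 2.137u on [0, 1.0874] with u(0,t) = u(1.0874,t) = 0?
Eigenvalues: λₙ = 0.99n²π²/1.0874² - 2.137.
First three modes:
  n=1: λ₁ = 0.99π²/1.0874² - 2.137 ≈ 6.126
  n=2: λ₂ = 3.96π²/1.0874² - 2.137 ≈ 30.916
  n=3: λ₃ = 8.91π²/1.0874² - 2.137 ≈ 72.233
Since 0.99π²/1.0874² ≈ 8.263 > 2.137, all λₙ > 0.
The n=1 mode decays slowest → dominates as t → ∞.
Asymptotic: u ~ c₁ sin(πx/1.0874) e^{-λ₁t} with decay rate λ₁ ≈ 6.126.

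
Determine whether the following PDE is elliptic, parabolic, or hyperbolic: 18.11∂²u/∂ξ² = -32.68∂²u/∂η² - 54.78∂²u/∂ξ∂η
Rewriting in standard form: 18.11∂²u/∂ξ² + 54.78∂²u/∂ξ∂η + 32.68∂²u/∂η² = 0. Coefficients: A = 18.11, B = 54.78, C = 32.68. B² - 4AC = 633.5092, which is positive, so the equation is hyperbolic.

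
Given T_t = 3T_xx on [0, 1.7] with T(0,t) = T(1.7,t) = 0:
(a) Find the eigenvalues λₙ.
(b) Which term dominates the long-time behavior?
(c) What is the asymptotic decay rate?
Eigenvalues: λₙ = 3n²π²/1.7².
First three modes:
  n=1: λ₁ = 3π²/1.7² ≈ 10.245
  n=2: λ₂ = 12π²/1.7² ≈ 40.981 (4× faster decay)
  n=3: λ₃ = 27π²/1.7² ≈ 92.207 (9× faster decay)
As t → ∞, higher modes decay exponentially faster. The n=1 mode dominates: T ~ c₁ sin(πx/1.7) e^{-λ₁t}.
Decay rate: λ₁ = 3π²/1.7² ≈ 10.245.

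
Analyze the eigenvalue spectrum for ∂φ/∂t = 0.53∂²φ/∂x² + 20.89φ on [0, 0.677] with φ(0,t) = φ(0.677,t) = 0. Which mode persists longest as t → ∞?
Eigenvalues: λₙ = 0.53n²π²/0.677² - 20.89.
First three modes:
  n=1: λ₁ = 0.53π²/0.677² - 20.89 ≈ -9.477
  n=2: λ₂ = 2.12π²/0.677² - 20.89 ≈ 24.762
  n=3: λ₃ = 4.77π²/0.677² - 20.89 ≈ 81.827
Since 0.53π²/0.677² ≈ 11.413 < 20.89, λ₁ < 0.
The n=1 mode grows fastest (−λₙ is largest for n=1) → dominates.
Asymptotic: φ ~ c₁ sin(πx/0.677) e^{9.477t} (exponential growth at rate −λ₁ ≈ 9.477).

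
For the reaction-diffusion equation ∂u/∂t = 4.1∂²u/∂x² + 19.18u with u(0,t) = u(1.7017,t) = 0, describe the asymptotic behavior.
u grows unboundedly. Reaction dominates diffusion (r=19.18 > κπ²/L²≈13.97); solution grows exponentially.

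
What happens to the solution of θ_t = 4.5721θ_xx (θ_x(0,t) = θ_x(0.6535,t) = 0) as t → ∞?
θ → constant (steady state). Heat is conserved (no flux at boundaries); solution approaches the spatial average.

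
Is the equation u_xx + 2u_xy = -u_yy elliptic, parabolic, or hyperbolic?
Rewriting in standard form: u_xx + 2u_xy + u_yy = 0. Computing B² - 4AC with A = 1, B = 2, C = 1: discriminant = 0 (zero). Answer: parabolic.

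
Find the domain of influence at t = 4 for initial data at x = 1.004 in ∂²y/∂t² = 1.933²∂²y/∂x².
Domain of influence: [-6.728, 8.736]. Data at x = 1.004 spreads outward at speed 1.933.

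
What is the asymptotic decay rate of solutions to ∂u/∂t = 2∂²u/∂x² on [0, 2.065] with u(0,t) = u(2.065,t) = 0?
Eigenvalues: λₙ = 2n²π²/2.065².
First three modes:
  n=1: λ₁ = 2π²/2.065² ≈ 4.629
  n=2: λ₂ = 8π²/2.065² ≈ 18.516 (4× faster decay)
  n=3: λ₃ = 18π²/2.065² ≈ 41.661 (9× faster decay)
As t → ∞, higher modes decay exponentially faster. The n=1 mode dominates: u ~ c₁ sin(πx/2.065) e^{-λ₁t}.
Decay rate: λ₁ = 2π²/2.065² ≈ 4.629.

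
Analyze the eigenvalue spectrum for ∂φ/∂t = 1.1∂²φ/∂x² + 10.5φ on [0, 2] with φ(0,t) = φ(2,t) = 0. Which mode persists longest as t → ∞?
Eigenvalues: λₙ = 1.1n²π²/2² - 10.5.
First three modes:
  n=1: λ₁ = 1.1π²/2² - 10.5 ≈ -7.786
  n=2: λ₂ = 4.4π²/2² - 10.5 ≈ 0.357
  n=3: λ₃ = 9.9π²/2² - 10.5 ≈ 13.927
Since 1.1π²/2² ≈ 2.714 < 10.5, λ₁ < 0.
The n=1 mode grows fastest (−λₙ is largest for n=1) → dominates.
Asymptotic: φ ~ c₁ sin(πx/2) e^{7.786t} (exponential growth at rate −λ₁ ≈ 7.786).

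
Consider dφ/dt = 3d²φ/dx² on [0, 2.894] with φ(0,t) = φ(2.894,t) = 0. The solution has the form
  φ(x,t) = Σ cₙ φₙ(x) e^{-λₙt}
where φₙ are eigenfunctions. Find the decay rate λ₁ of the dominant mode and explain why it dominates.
Eigenvalues: λₙ = 3n²π²/2.894².
First three modes:
  n=1: λ₁ = 3π²/2.894² ≈ 3.535
  n=2: λ₂ = 12π²/2.894² ≈ 14.141 (4× faster decay)
  n=3: λ₃ = 27π²/2.894² ≈ 31.818 (9× faster decay)
As t → ∞, higher modes decay exponentially faster. The n=1 mode dominates: φ ~ c₁ sin(πx/2.894) e^{-λ₁t}.
Decay rate: λ₁ = 3π²/2.894² ≈ 3.535.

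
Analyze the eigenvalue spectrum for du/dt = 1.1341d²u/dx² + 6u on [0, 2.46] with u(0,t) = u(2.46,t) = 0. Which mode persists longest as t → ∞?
Eigenvalues: λₙ = 1.1341n²π²/2.46² - 6.
First three modes:
  n=1: λ₁ = 1.1341π²/2.46² - 6 ≈ -4.15
  n=2: λ₂ = 4.5364π²/2.46² - 6 ≈ 1.398
  n=3: λ₃ = 10.2069π²/2.46² - 6 ≈ 10.647
Since 1.1341π²/2.46² ≈ 1.85 < 6, λ₁ < 0.
The n=1 mode grows fastest (−λₙ is largest for n=1) → dominates.
Asymptotic: u ~ c₁ sin(πx/2.46) e^{4.15t} (exponential growth at rate −λ₁ ≈ 4.15).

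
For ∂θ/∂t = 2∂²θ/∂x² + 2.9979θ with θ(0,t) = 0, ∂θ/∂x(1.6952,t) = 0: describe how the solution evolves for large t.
θ grows unboundedly. Reaction dominates diffusion (r=2.9979 > κπ²/(4L²)≈1.72); solution grows exponentially.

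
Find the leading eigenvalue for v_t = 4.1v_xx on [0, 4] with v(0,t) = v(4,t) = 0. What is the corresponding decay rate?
Eigenvalues: λₙ = 4.1n²π²/4².
First three modes:
  n=1: λ₁ = 4.1π²/4² ≈ 2.529
  n=2: λ₂ = 16.4π²/4² ≈ 10.116 (4× faster decay)
  n=3: λ₃ = 36.9π²/4² ≈ 22.762 (9× faster decay)
As t → ∞, higher modes decay exponentially faster. The n=1 mode dominates: v ~ c₁ sin(πx/4) e^{-λ₁t}.
Decay rate: λ₁ = 4.1π²/4² ≈ 2.529.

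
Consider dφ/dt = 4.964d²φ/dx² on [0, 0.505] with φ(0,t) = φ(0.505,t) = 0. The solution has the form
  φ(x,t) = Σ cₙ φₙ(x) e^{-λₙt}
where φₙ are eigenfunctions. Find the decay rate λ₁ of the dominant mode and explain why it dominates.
Eigenvalues: λₙ = 4.964n²π²/0.505².
First three modes:
  n=1: λ₁ = 4.964π²/0.505² ≈ 192.109
  n=2: λ₂ = 19.856π²/0.505² ≈ 768.438 (4× faster decay)
  n=3: λ₃ = 44.676π²/0.505² ≈ 1728.985 (9× faster decay)
As t → ∞, higher modes decay exponentially faster. The n=1 mode dominates: φ ~ c₁ sin(πx/0.505) e^{-λ₁t}.
Decay rate: λ₁ = 4.964π²/0.505² ≈ 192.109.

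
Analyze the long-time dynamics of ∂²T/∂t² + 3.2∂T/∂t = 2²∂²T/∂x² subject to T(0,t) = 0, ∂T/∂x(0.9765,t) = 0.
Long-time behavior: T → 0. Damping (γ=3.2) dissipates energy; oscillations decay exponentially.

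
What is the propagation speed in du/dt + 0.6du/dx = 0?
Speed = 0.6. Information travels along x - 0.6t = const (rightward).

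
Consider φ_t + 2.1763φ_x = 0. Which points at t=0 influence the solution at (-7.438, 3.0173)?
A single point: x = -14.00454999. The characteristic through (-7.438, 3.0173) is x - 2.1763t = const, so x = -7.438 - 2.1763·3.0173 = -14.00454999.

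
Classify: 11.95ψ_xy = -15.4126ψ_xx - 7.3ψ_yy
Rewriting in standard form: 15.4126ψ_xx + 11.95ψ_xy + 7.3ψ_yy = 0. Elliptic (discriminant = -307.24542).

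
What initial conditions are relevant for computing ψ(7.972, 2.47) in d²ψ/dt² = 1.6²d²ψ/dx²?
Domain of dependence: [4.02, 11.924]. Signals travel at speed 1.6, so data within |x - 7.972| ≤ 1.6·2.47 = 3.952 can reach the point.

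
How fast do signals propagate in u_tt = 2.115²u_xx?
Speed = 2.115. Information travels along characteristics x = x₀ ± 2.115t.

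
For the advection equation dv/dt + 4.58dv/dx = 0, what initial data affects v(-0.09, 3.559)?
A single point: x = -16.39022. The characteristic through (-0.09, 3.559) is x - 4.58t = const, so x = -0.09 - 4.58·3.559 = -16.39022.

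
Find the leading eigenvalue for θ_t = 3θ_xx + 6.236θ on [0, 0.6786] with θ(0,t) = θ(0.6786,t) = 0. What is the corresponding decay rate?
Eigenvalues: λₙ = 3n²π²/0.6786² - 6.236.
First three modes:
  n=1: λ₁ = 3π²/0.6786² - 6.236 ≈ 58.061
  n=2: λ₂ = 12π²/0.6786² - 6.236 ≈ 250.954
  n=3: λ₃ = 27π²/0.6786² - 6.236 ≈ 572.44
Since 3π²/0.6786² ≈ 64.297 > 6.236, all λₙ > 0.
The n=1 mode decays slowest → dominates as t → ∞.
Asymptotic: θ ~ c₁ sin(πx/0.6786) e^{-λ₁t} with decay rate λ₁ ≈ 58.061.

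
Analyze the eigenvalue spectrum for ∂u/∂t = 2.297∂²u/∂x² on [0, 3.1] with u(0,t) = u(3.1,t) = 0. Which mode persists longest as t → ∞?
Eigenvalues: λₙ = 2.297n²π²/3.1².
First three modes:
  n=1: λ₁ = 2.297π²/3.1² ≈ 2.359
  n=2: λ₂ = 9.188π²/3.1² ≈ 9.436 (4× faster decay)
  n=3: λ₃ = 20.673π²/3.1² ≈ 21.231 (9× faster decay)
As t → ∞, higher modes decay exponentially faster. The n=1 mode dominates: u ~ c₁ sin(πx/3.1) e^{-λ₁t}.
Decay rate: λ₁ = 2.297π²/3.1² ≈ 2.359.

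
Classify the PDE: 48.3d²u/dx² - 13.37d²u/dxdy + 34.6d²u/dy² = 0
A = 48.3, B = -13.37, C = 34.6. Discriminant B² - 4AC = -6505.9631. Since -6505.9631 < 0, elliptic.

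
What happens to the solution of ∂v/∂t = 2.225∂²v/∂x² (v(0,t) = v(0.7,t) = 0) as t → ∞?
v → 0. Heat diffuses out through both boundaries.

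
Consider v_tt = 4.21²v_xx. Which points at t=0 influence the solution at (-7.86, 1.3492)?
Domain of dependence: [-13.540132, -2.179868]. Signals travel at speed 4.21, so data within |x - -7.86| ≤ 4.21·1.3492 = 5.680132 can reach the point.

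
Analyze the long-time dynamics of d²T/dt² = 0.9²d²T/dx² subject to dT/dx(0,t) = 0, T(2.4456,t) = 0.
Long-time behavior: T oscillates (no decay). Energy is conserved; the solution oscillates indefinitely as standing waves.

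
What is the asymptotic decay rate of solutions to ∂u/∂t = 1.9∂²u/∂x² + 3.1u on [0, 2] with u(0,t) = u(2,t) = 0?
Eigenvalues: λₙ = 1.9n²π²/2² - 3.1.
First three modes:
  n=1: λ₁ = 1.9π²/2² - 3.1 ≈ 1.588
  n=2: λ₂ = 7.6π²/2² - 3.1 ≈ 15.652
  n=3: λ₃ = 17.1π²/2² - 3.1 ≈ 39.093
Since 1.9π²/2² ≈ 4.688 > 3.1, all λₙ > 0.
The n=1 mode decays slowest → dominates as t → ∞.
Asymptotic: u ~ c₁ sin(πx/2) e^{-λ₁t} with decay rate λ₁ ≈ 1.588.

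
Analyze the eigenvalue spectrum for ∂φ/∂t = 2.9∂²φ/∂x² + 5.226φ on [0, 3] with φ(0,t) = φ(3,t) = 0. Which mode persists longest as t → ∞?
Eigenvalues: λₙ = 2.9n²π²/3² - 5.226.
First three modes:
  n=1: λ₁ = 2.9π²/3² - 5.226 ≈ -2.046
  n=2: λ₂ = 11.6π²/3² - 5.226 ≈ 7.495
  n=3: λ₃ = 26.1π²/3² - 5.226 ≈ 23.396
Since 2.9π²/3² ≈ 3.18 < 5.226, λ₁ < 0.
The n=1 mode grows fastest (−λₙ is largest for n=1) → dominates.
Asymptotic: φ ~ c₁ sin(πx/3) e^{2.046t} (exponential growth at rate −λ₁ ≈ 2.046).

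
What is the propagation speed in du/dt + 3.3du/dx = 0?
Speed = 3.3. Information travels along x - 3.3t = const (rightward).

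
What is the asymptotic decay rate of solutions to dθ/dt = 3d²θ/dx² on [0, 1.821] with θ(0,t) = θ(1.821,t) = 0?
Eigenvalues: λₙ = 3n²π²/1.821².
First three modes:
  n=1: λ₁ = 3π²/1.821² ≈ 8.929
  n=2: λ₂ = 12π²/1.821² ≈ 35.716 (4× faster decay)
  n=3: λ₃ = 27π²/1.821² ≈ 80.361 (9× faster decay)
As t → ∞, higher modes decay exponentially faster. The n=1 mode dominates: θ ~ c₁ sin(πx/1.821) e^{-λ₁t}.
Decay rate: λ₁ = 3π²/1.821² ≈ 8.929.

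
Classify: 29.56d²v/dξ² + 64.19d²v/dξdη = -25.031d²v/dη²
Rewriting in standard form: 29.56d²v/dξ² + 64.19d²v/dξdη + 25.031d²v/dη² = 0. Hyperbolic (discriminant = 1160.69066).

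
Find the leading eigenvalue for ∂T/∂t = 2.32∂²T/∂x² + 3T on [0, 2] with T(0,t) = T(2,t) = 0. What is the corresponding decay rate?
Eigenvalues: λₙ = 2.32n²π²/2² - 3.
First three modes:
  n=1: λ₁ = 2.32π²/2² - 3 ≈ 2.724
  n=2: λ₂ = 9.28π²/2² - 3 ≈ 19.897
  n=3: λ₃ = 20.88π²/2² - 3 ≈ 48.519
Since 2.32π²/2² ≈ 5.724 > 3, all λₙ > 0.
The n=1 mode decays slowest → dominates as t → ∞.
Asymptotic: T ~ c₁ sin(πx/2) e^{-λ₁t} with decay rate λ₁ ≈ 2.724.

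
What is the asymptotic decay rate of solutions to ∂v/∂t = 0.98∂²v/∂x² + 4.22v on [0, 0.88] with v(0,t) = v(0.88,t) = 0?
Eigenvalues: λₙ = 0.98n²π²/0.88² - 4.22.
First three modes:
  n=1: λ₁ = 0.98π²/0.88² - 4.22 ≈ 8.27
  n=2: λ₂ = 3.92π²/0.88² - 4.22 ≈ 45.74
  n=3: λ₃ = 8.82π²/0.88² - 4.22 ≈ 108.189
Since 0.98π²/0.88² ≈ 12.49 > 4.22, all λₙ > 0.
The n=1 mode decays slowest → dominates as t → ∞.
Asymptotic: v ~ c₁ sin(πx/0.88) e^{-λ₁t} with decay rate λ₁ ≈ 8.27.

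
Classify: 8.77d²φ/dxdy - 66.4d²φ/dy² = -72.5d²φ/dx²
Rewriting in standard form: 72.5d²φ/dx² + 8.77d²φ/dxdy - 66.4d²φ/dy² = 0. Hyperbolic (discriminant = 19332.9129).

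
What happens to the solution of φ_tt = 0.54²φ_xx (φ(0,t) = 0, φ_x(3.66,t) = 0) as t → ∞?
φ oscillates (no decay). Energy is conserved; the solution oscillates indefinitely as standing waves.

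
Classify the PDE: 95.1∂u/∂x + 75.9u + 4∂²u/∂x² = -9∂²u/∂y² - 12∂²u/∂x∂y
Rewriting in standard form: 4∂²u/∂x² + 12∂²u/∂x∂y + 9∂²u/∂y² + 95.1∂u/∂x + 75.9u = 0. A = 4, B = 12, C = 9. Discriminant B² - 4AC = 0. Since 0 = 0, parabolic.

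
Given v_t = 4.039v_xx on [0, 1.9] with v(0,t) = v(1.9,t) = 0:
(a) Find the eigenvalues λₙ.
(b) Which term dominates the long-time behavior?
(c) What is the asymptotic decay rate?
Eigenvalues: λₙ = 4.039n²π²/1.9².
First three modes:
  n=1: λ₁ = 4.039π²/1.9² ≈ 11.042
  n=2: λ₂ = 16.156π²/1.9² ≈ 44.17 (4× faster decay)
  n=3: λ₃ = 36.351π²/1.9² ≈ 99.382 (9× faster decay)
As t → ∞, higher modes decay exponentially faster. The n=1 mode dominates: v ~ c₁ sin(πx/1.9) e^{-λ₁t}.
Decay rate: λ₁ = 4.039π²/1.9² ≈ 11.042.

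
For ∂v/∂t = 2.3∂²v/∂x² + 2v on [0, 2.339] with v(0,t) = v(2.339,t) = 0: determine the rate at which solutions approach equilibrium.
Eigenvalues: λₙ = 2.3n²π²/2.339² - 2.
First three modes:
  n=1: λ₁ = 2.3π²/2.339² - 2 ≈ 2.149
  n=2: λ₂ = 9.2π²/2.339² - 2 ≈ 14.597
  n=3: λ₃ = 20.7π²/2.339² - 2 ≈ 35.343
Since 2.3π²/2.339² ≈ 4.149 > 2, all λₙ > 0.
The n=1 mode decays slowest → dominates as t → ∞.
Asymptotic: v ~ c₁ sin(πx/2.339) e^{-λ₁t} with decay rate λ₁ ≈ 2.149.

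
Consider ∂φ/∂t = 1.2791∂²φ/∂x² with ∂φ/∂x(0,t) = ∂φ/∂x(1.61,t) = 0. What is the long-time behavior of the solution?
As t → ∞, φ → constant (steady state). Heat is conserved (no flux at boundaries); solution approaches the spatial average.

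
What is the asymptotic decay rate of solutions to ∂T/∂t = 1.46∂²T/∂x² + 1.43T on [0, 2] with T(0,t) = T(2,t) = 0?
Eigenvalues: λₙ = 1.46n²π²/2² - 1.43.
First three modes:
  n=1: λ₁ = 1.46π²/2² - 1.43 ≈ 2.172
  n=2: λ₂ = 5.84π²/2² - 1.43 ≈ 12.98
  n=3: λ₃ = 13.14π²/2² - 1.43 ≈ 30.992
Since 1.46π²/2² ≈ 3.602 > 1.43, all λₙ > 0.
The n=1 mode decays slowest → dominates as t → ∞.
Asymptotic: T ~ c₁ sin(πx/2) e^{-λ₁t} with decay rate λ₁ ≈ 2.172.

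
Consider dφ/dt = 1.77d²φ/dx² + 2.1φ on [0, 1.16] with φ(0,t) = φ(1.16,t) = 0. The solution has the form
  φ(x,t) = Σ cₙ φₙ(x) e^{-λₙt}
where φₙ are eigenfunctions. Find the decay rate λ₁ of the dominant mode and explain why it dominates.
Eigenvalues: λₙ = 1.77n²π²/1.16² - 2.1.
First three modes:
  n=1: λ₁ = 1.77π²/1.16² - 2.1 ≈ 10.882
  n=2: λ₂ = 7.08π²/1.16² - 2.1 ≈ 49.83
  n=3: λ₃ = 15.93π²/1.16² - 2.1 ≈ 114.742
Since 1.77π²/1.16² ≈ 12.982 > 2.1, all λₙ > 0.
The n=1 mode decays slowest → dominates as t → ∞.
Asymptotic: φ ~ c₁ sin(πx/1.16) e^{-λ₁t} with decay rate λ₁ ≈ 10.882.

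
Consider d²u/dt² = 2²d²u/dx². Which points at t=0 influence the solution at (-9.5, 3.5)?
Domain of dependence: [-16.5, -2.5]. Signals travel at speed 2, so data within |x - -9.5| ≤ 2·3.5 = 7 can reach the point.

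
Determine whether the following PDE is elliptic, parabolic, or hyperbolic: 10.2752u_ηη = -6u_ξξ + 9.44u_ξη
Rewriting in standard form: 6u_ξξ - 9.44u_ξη + 10.2752u_ηη = 0. Coefficients: A = 6, B = -9.44, C = 10.2752. B² - 4AC = -157.4912, which is negative, so the equation is elliptic.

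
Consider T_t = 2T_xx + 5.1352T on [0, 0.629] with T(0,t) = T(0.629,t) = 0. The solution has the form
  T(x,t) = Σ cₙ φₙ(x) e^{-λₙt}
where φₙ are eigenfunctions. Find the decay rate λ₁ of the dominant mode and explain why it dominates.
Eigenvalues: λₙ = 2n²π²/0.629² - 5.1352.
First three modes:
  n=1: λ₁ = 2π²/0.629² - 5.1352 ≈ 44.757
  n=2: λ₂ = 8π²/0.629² - 5.1352 ≈ 194.432
  n=3: λ₃ = 18π²/0.629² - 5.1352 ≈ 443.89
Since 2π²/0.629² ≈ 49.892 > 5.1352, all λₙ > 0.
The n=1 mode decays slowest → dominates as t → ∞.
Asymptotic: T ~ c₁ sin(πx/0.629) e^{-λ₁t} with decay rate λ₁ ≈ 44.757.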